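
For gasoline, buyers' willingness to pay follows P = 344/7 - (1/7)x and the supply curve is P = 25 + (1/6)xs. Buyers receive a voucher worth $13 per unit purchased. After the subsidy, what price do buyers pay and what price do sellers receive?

Buyers pay $32; sellers receive $45

Pre-subsidy: 344/7 - (1/7)x = 25 + (1/6)x gives x* = 78 and P* = 38.
With the rebate, buyers effectively pay Pb = Ps − 13, where Ps is the price sellers receive.
On the curves, Pb = 344/7 - (1/7)x and Ps = 25 + (1/6)x; the wedge Ps − Pb = 13 gives 25 + (1/6)x − (344/7 - (1/7)x) = 13, so x' = 120.
Then Pb = 344/7 − (1/7)·120 = 32 and Ps = 25 + (1/6)·120 = 45.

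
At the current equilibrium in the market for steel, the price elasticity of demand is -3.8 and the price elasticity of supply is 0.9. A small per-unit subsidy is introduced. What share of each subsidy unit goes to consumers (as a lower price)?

For a small subsidy around the equilibrium, the benefit split depends on the relative slopes, which at a point are proportional to the elasticities.
Buyer share = εs/(εs + |εd|) = 0.9/(0.9 + 3.8) = 9/47; seller share = |εd|/(εs + |εd|) = 38/47.

Consumer share = 9/47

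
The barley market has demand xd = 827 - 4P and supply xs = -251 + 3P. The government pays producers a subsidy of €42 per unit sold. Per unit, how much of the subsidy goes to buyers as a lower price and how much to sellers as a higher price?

Pre-subsidy: 827 - 4P = -251 + 3P gives P* = 154, x* = 211.
With the subsidy, sellers receive Ps = Pb + 42 for each unit, where Pb is the price buyers pay.
Supply in terms of Pb becomes xs = -251 + 3(Pb + 42) = -125 + 3Pb. Setting this equal to demand: 827 - 4Pb = -125 + 3Pb, so Pb = 136.
Sellers receive Ps = 136 + 42 = 178; x' = 827 − 4·136 = 283.
Buyers' price falls by P* − Pb = 154 − 136 = 18; sellers' price rises by Ps − P* = 178 − 154 = 24.

Buyers gain €18 per unit; sellers gain €24 per unit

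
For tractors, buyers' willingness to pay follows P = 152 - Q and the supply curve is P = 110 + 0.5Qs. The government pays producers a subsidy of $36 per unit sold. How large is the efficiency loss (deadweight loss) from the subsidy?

Deadweight loss = $432

Pre-subsidy: 152 - Q = 110 + 0.5Q gives Q* = 28 and P* = 124.
With the subsidy, sellers receive Ps = Pb + 36 for each unit, where Pb is the price buyers pay.
On the curves, Pb = 152 - Q and Ps = 110 + 0.5Q; the wedge Ps − Pb = 36 gives 110 + 0.5Q − (152 - Q) = 36, so Q' = 52.
Then Pb = 152 − 1·52 = 100 and Ps = 110 + 0.5·52 = 136.
The subsidy expands output by 52 − 28 = 24 past the efficient level; on those units the gap between marginal cost and willingness to pay runs from 0 up to 36.
DWL = ½ × 36 × 24 = 432.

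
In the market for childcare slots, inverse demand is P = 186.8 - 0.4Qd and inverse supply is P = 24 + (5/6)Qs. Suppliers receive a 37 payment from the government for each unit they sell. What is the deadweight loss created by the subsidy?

Deadweight loss = 555

Pre-subsidy: 186.8 - 0.4Q = 24 + (5/6)Q gives Q* = 132 and P* = 134.
With the subsidy, sellers receive Ps = Pb + 37 for each unit, where Pb is the price buyers pay.
On the curves, Pb = 186.8 - 0.4Q and Ps = 24 + (5/6)Q; the wedge Ps − Pb = 37 gives 24 + (5/6)Q − (186.8 - 0.4Q) = 37, so Q' = 162.
Then Pb = 186.8 − 0.4·162 = 122 and Ps = 24 + (5/6)·162 = 159.
The subsidy expands output by 162 − 132 = 30 past the efficient level; on those units the gap between marginal cost and willingness to pay runs from 0 up to 37.
DWL = ½ × 37 × 30 = 555.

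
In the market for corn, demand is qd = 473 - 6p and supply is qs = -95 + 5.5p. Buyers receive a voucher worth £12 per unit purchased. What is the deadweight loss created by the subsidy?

Deadweight loss = 4752/23

Pre-subsidy: 473 - 6p = -95 + 5.5p gives p* = 1136/23, q* = 4063/23.
With the rebate, buyers effectively pay pb = ps − 12, where ps is the price sellers receive.
Demand in terms of ps becomes qd = 473 − 6(ps − 12) = 545 - 6ps. Setting this equal to supply: 545 - 6ps = -95 + 5.5ps, so ps = 1280/23.
Buyers pay pb = 1280/23 − 12 = 1004/23; q' = -95 + 5.5·(1280/23) = 4855/23.
The subsidy expands output by 4855/23 − 4063/23 = 792/23 past the efficient level; on those units the gap between marginal cost and willingness to pay runs from 0 up to 12.
DWL = ½ × 12 × 792/23 = 4752/23.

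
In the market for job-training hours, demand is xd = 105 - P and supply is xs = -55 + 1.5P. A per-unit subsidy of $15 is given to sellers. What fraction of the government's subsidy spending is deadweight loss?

DWL / government spending = 0.09

Pre-subsidy: 105 - P = -55 + 1.5P gives P* = 64, x* = 41.
With the subsidy, sellers receive Ps = Pb + 15 for each unit, where Pb is the price buyers pay.
Supply in terms of Pb becomes xs = -55 + 1.5(Pb + 15) = -32.5 + 1.5Pb. Setting this equal to demand: 105 - Pb = -32.5 + 1.5Pb, so Pb = 55.
Sellers receive Ps = 55 + 15 = 70; x' = 105 − 1·55 = 50.
ΔCS = ½(41 + 50)(64 − 55) = 409.5; ΔPS = ½(41 + 50)(70 − 64) = 273.
Government spending = 15 × 50 = 750.
DWL = ½ × 15 × (50 − 41) = 67.5; fraction = 67.5 / 750 = 0.09.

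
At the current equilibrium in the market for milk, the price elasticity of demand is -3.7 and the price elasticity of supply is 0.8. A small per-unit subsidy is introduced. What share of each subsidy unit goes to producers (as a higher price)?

Producer share = 37/45

For a small subsidy around the equilibrium, the benefit split depends on the relative slopes, which at a point are proportional to the elasticities.
Buyer share = εs/(εs + |εd|) = 0.8/(0.8 + 3.7) = 8/45; seller share = |εd|/(εs + |εd|) = 37/45.
So producers capture 37/45 of the subsidy.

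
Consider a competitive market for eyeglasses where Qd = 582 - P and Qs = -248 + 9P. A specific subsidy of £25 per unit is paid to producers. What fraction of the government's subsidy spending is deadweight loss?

Pre-subsidy: 582 - P = -248 + 9P gives P* = 83, Q* = 499.
With the subsidy, sellers receive Ps = Pb + 25 for each unit, where Pb is the price buyers pay.
Supply in terms of Pb becomes Qs = -248 + 9(Pb + 25) = -23 + 9Pb. Setting this equal to demand: 582 - Pb = -23 + 9Pb, so Pb = 60.5.
Sellers receive Ps = 60.5 + 25 = 85.5; Q' = 582 − 1·60.5 = 521.5.
ΔCS = ½(499 + 521.5)(83 − 60.5) = 11480.625; ΔPS = ½(499 + 521.5)(85.5 − 83) = 1275.625.
Government spending = 25 × 521.5 = 13037.5.
DWL = ½ × 25 × (521.5 − 499) = 281.25; fraction = 281.25 / 13037.5 = 45/2086.

DWL / government spending = 45/2086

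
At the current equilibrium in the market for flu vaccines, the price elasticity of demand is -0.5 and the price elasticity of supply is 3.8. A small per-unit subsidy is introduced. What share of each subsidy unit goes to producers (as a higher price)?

For a small subsidy around the equilibrium, the benefit split depends on the relative slopes, which at a point are proportional to the elasticities.
Buyer share = εs/(εs + |εd|) = 3.8/(3.8 + 0.5) = 38/43; seller share = |εd|/(εs + |εd|) = 5/43.
So producers capture 5/43 of the subsidy.

Producer share = 5/43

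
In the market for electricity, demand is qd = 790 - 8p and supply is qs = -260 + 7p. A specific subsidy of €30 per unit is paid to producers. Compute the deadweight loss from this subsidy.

Pre-subsidy: 790 - 8p = -260 + 7p gives p* = 70, q* = 230.
With the subsidy, sellers receive ps = pb + 30 for each unit, where pb is the price buyers pay.
Supply in terms of pb becomes qs = -260 + 7(pb + 30) = -50 + 7pb. Setting this equal to demand: 790 - 8pb = -50 + 7pb, so pb = 56.
Sellers receive ps = 56 + 30 = 86; q' = 790 − 8·56 = 342.
The subsidy expands output by 342 − 230 = 112 past the efficient level; on those units the gap between marginal cost and willingness to pay runs from 0 up to 30.
DWL = ½ × 30 × 112 = 1680.

Deadweight loss = €1680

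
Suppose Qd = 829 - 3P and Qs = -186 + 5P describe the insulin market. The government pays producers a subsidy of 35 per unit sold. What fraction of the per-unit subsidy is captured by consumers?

Pre-subsidy: 829 - 3P = -186 + 5P gives P* = 126.875, Q* = 448.375.
With the subsidy, sellers receive Ps = Pb + 35 for each unit, where Pb is the price buyers pay.
Supply in terms of Pb becomes Qs = -186 + 5(Pb + 35) = -11 + 5Pb. Setting this equal to demand: 829 - 3Pb = -11 + 5Pb, so Pb = 105.
Sellers receive Ps = 105 + 35 = 140; Q' = 829 − 3·105 = 514.
Buyers' price falls by P* − Pb = 126.875 − 105 = 21.875; sellers' price rises by Ps − P* = 140 − 126.875 = 13.125.
So consumers capture 21.875/35 = 0.625 of each unit of subsidy.

Consumer share = 0.625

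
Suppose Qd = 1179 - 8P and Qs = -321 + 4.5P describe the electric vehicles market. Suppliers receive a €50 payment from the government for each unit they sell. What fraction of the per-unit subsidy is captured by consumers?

Pre-subsidy: 1179 - 8P = -321 + 4.5P gives P* = 120, Q* = 219.
With the subsidy, sellers receive Ps = Pb + 50 for each unit, where Pb is the price buyers pay.
Supply in terms of Pb becomes Qs = -321 + 4.5(Pb + 50) = -96 + 4.5Pb. Setting this equal to demand: 1179 - 8Pb = -96 + 4.5Pb, so Pb = 102.
Sellers receive Ps = 102 + 50 = 152; Q' = 1179 − 8·102 = 363.
Buyers' price falls by P* − Pb = 120 − 102 = 18; sellers' price rises by Ps − P* = 152 − 120 = 32.
So consumers capture 18/50 = 0.36 of each unit of subsidy.

Consumer share = 0.36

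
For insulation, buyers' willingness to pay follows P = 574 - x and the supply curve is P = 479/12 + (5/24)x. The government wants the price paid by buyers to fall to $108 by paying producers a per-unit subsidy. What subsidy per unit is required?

At a buyer price of 108, quantity demanded is 574 − 1·108 = 466.
Sellers supply 466 only when they receive Ps = 479/12 + (5/24)·466 = 137.
s = Ps − Pb = 137 − 108 = 29.

Required subsidy s = $29 per unit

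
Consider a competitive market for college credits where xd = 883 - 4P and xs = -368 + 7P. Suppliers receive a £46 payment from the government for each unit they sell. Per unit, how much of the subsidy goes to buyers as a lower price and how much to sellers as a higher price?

Pre-subsidy: 883 - 4P = -368 + 7P gives P* = 1251/11, x* = 4709/11.
With the subsidy, sellers receive Ps = Pb + 46 for each unit, where Pb is the price buyers pay.
Supply in terms of Pb becomes xs = -368 + 7(Pb + 46) = -46 + 7Pb. Setting this equal to demand: 883 - 4Pb = -46 + 7Pb, so Pb = 929/11.
Sellers receive Ps = 929/11 + 46 = 1435/11; x' = 883 − 4·(929/11) = 5997/11.
Buyers' price falls by P* − Pb = 1251/11 − 929/11 = 322/11; sellers' price rises by Ps − P* = 1435/11 − 1251/11 = 184/11.

Buyers gain 322/11 per unit; sellers gain 184/11 per unit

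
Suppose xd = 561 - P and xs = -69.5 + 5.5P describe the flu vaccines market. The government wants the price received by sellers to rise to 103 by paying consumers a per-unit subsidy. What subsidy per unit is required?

Required subsidy s = 39 per unit

At a seller price of 103, quantity supplied is -69.5 + 5.5·103 = 497.
Buyers absorb 497 only when they pay Pb with 561 − 1·Pb = 497, i.e. Pb = 64.
s = Ps − Pb = 103 − 64 = 39.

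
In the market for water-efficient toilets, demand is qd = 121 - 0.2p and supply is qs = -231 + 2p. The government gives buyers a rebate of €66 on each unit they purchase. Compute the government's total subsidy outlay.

Pre-subsidy: 121 - 0.2p = -231 + 2p gives p* = 160, q* = 89.
With the rebate, buyers effectively pay pb = ps − 66, where ps is the price sellers receive.
Demand in terms of ps becomes qd = 121 − 0.2(ps − 66) = 134.2 - 0.2ps. Setting this equal to supply: 134.2 - 0.2ps = -231 + 2ps, so ps = 166.
Buyers pay pb = 166 − 66 = 100; q' = -231 + 2·166 = 101.
Government outlay = subsidy × quantity = 66 × 101 = 6666.

Government cost = €6666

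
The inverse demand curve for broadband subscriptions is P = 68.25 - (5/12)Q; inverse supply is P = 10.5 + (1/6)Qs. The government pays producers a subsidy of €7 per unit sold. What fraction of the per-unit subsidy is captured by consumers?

Pre-subsidy: 68.25 - (5/12)Q = 10.5 + (1/6)Q gives Q* = 99 and P* = 27.
With the subsidy, sellers receive Ps = Pb + 7 for each unit, where Pb is the price buyers pay.
On the curves, Pb = 68.25 - (5/12)Q and Ps = 10.5 + (1/6)Q; the wedge Ps − Pb = 7 gives 10.5 + (1/6)Q − (68.25 - (5/12)Q) = 7, so Q' = 111.
Then Pb = 68.25 − (5/12)·111 = 22 and Ps = 10.5 + (1/6)·111 = 29.
Buyers' price falls by P* − Pb = 27 − 22 = 5; sellers' price rises by Ps − P* = 29 − 27 = 2.
So consumers capture 5/7 = 5/7 of each unit of subsidy.

Consumer share = 5/7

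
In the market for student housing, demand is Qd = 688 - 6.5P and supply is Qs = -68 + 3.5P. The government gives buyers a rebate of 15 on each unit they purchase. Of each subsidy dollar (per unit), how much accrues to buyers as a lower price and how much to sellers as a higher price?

Buyers gain 5.25 per unit; sellers gain 9.75 per unit

Pre-subsidy: 688 - 6.5P = -68 + 3.5P gives P* = 75.6, Q* = 196.6.
With the rebate, buyers effectively pay Pb = Ps − 15, where Ps is the price sellers receive.
Demand in terms of Ps becomes Qd = 688 − 6.5(Ps − 15) = 785.5 - 6.5Ps. Setting this equal to supply: 785.5 - 6.5Ps = -68 + 3.5Ps, so Ps = 85.35.
Buyers pay Pb = 85.35 − 15 = 70.35; Q' = -68 + 3.5·85.35 = 230.725.
Buyers' price falls by P* − Pb = 75.6 − 70.35 = 5.25; sellers' price rises by Ps − P* = 85.35 − 75.6 = 9.75.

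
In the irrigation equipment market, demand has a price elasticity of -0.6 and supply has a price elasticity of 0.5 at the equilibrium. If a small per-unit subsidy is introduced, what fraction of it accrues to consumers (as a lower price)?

For a small subsidy around the equilibrium, the benefit split depends on the relative slopes, which at a point are proportional to the elasticities.
Buyer share = εs/(εs + |εd|) = 0.5/(0.5 + 0.6) = 5/11; seller share = |εd|/(εs + |εd|) = 6/11.

Consumer share = 5/11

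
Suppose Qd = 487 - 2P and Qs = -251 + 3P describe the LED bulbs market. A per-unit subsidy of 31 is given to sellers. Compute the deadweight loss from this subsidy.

Deadweight loss = 576.6

Pre-subsidy: 487 - 2P = -251 + 3P gives P* = 147.6, Q* = 191.8.
With the subsidy, sellers receive Ps = Pb + 31 for each unit, where Pb is the price buyers pay.
Supply in terms of Pb becomes Qs = -251 + 3(Pb + 31) = -158 + 3Pb. Setting this equal to demand: 487 - 2Pb = -158 + 3Pb, so Pb = 129.
Sellers receive Ps = 129 + 31 = 160; Q' = 487 − 2·129 = 229.
The subsidy expands output by 229 − 191.8 = 37.2 past the efficient level; on those units the gap between marginal cost and willingness to pay runs from 0 up to 31.
DWL = ½ × 31 × 37.2 = 576.6.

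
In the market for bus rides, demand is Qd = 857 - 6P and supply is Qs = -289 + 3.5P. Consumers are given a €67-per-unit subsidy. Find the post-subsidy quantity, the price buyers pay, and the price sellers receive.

Q' = 5345/19; buyers pay 1823/19; sellers receive 3096/19

Pre-subsidy: 857 - 6P = -289 + 3.5P gives P* = 2292/19, Q* = 2531/19.
With the rebate, buyers effectively pay Pb = Ps − 67, where Ps is the price sellers receive.
Demand in terms of Ps becomes Qd = 857 − 6(Ps − 67) = 1259 - 6Ps. Setting this equal to supply: 1259 - 6Ps = -289 + 3.5Ps, so Ps = 3096/19.
Buyers pay Pb = 3096/19 − 67 = 1823/19; Q' = -289 + 3.5·(3096/19) = 5345/19.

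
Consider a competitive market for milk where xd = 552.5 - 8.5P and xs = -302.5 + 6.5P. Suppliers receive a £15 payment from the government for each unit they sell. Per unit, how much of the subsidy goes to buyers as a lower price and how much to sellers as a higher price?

Pre-subsidy: 552.5 - 8.5P = -302.5 + 6.5P gives P* = 57, x* = 68.
With the subsidy, sellers receive Ps = Pb + 15 for each unit, where Pb is the price buyers pay.
Supply in terms of Pb becomes xs = -302.5 + 6.5(Pb + 15) = -205 + 6.5Pb. Setting this equal to demand: 552.5 - 8.5Pb = -205 + 6.5Pb, so Pb = 50.5.
Sellers receive Ps = 50.5 + 15 = 65.5; x' = 552.5 − 8.5·50.5 = 123.25.
Buyers' price falls by P* − Pb = 57 − 50.5 = 6.5; sellers' price rises by Ps − P* = 65.5 − 57 = 8.5.

Buyers gain £6.5 per unit; sellers gain £8.5 per unit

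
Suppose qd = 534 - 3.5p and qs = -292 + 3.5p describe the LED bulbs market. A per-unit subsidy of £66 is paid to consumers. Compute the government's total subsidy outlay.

Pre-subsidy: 534 - 3.5p = -292 + 3.5p gives p* = 118, q* = 121.
With the rebate, buyers effectively pay pb = ps − 66, where ps is the price sellers receive.
Demand in terms of ps becomes qd = 534 − 3.5(ps − 66) = 765 - 3.5ps. Setting this equal to supply: 765 - 3.5ps = -292 + 3.5ps, so ps = 151.
Buyers pay pb = 151 − 66 = 85; q' = -292 + 3.5·151 = 236.5.
Government outlay = subsidy × quantity = 66 × 236.5 = 15609.

Government cost = £15609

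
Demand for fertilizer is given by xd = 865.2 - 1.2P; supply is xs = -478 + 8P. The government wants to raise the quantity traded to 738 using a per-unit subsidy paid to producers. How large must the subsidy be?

Required subsidy s = 46 per unit

At x = 738, invert demand for the buyer price: Pb = (865.2 − 738)/1.2 = 106; invert supply for the seller price: Ps = (738 − (-478))/8 = 152.
The subsidy must fill the gap: s = Ps − Pb = 152 − 106 = 46.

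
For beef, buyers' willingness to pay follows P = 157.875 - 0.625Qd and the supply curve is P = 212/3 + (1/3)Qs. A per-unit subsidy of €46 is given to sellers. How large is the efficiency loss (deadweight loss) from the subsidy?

Deadweight loss = €1104

Pre-subsidy: 157.875 - 0.625Q = 212/3 + (1/3)Q gives Q* = 91 and P* = 101.
With the subsidy, sellers receive Ps = Pb + 46 for each unit, where Pb is the price buyers pay.
On the curves, Pb = 157.875 - 0.625Q and Ps = 212/3 + (1/3)Q; the wedge Ps − Pb = 46 gives 212/3 + (1/3)Q − (157.875 - 0.625Q) = 46, so Q' = 139.
Then Pb = 157.875 − 0.625·139 = 71 and Ps = 212/3 + (1/3)·139 = 117.
The subsidy expands output by 139 − 91 = 48 past the efficient level; on those units the gap between marginal cost and willingness to pay runs from 0 up to 46.
DWL = ½ × 46 × 48 = 1104.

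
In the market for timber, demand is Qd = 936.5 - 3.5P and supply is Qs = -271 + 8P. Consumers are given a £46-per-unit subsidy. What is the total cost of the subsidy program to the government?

Pre-subsidy: 936.5 - 3.5P = -271 + 8P gives P* = 105, Q* = 569.
With the rebate, buyers effectively pay Pb = Ps − 46, where Ps is the price sellers receive.
Demand in terms of Ps becomes Qd = 936.5 − 3.5(Ps − 46) = 1097.5 - 3.5Ps. Setting this equal to supply: 1097.5 - 3.5Ps = -271 + 8Ps, so Ps = 119.
Buyers pay Pb = 119 − 46 = 73; Q' = -271 + 8·119 = 681.
Government outlay = subsidy × quantity = 46 × 681 = 31326.

Government cost = £31326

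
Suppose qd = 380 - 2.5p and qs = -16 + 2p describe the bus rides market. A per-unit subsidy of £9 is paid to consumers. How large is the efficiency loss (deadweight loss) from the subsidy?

Deadweight loss = £45

Pre-subsidy: 380 - 2.5p = -16 + 2p gives p* = 88, q* = 160.
With the rebate, buyers effectively pay pb = ps − 9, where ps is the price sellers receive.
Demand in terms of ps becomes qd = 380 − 2.5(ps − 9) = 402.5 - 2.5ps. Setting this equal to supply: 402.5 - 2.5ps = -16 + 2ps, so ps = 93.
Buyers pay pb = 93 − 9 = 84; q' = -16 + 2·93 = 170.
The subsidy expands output by 170 − 160 = 10 past the efficient level; on those units the gap between marginal cost and willingness to pay runs from 0 up to 9.
DWL = ½ × 9 × 10 = 45.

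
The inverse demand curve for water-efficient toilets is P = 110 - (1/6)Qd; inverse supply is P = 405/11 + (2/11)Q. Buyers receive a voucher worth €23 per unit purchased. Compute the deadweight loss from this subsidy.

Deadweight loss = €759

Pre-subsidy: 110 - (1/6)Q = 405/11 + (2/11)Q gives Q* = 210 and P* = 75.
With the rebate, buyers effectively pay Pb = Ps − 23, where Ps is the price sellers receive.
On the curves, Pb = 110 - (1/6)Q and Ps = 405/11 + (2/11)Q; the wedge Ps − Pb = 23 gives 405/11 + (2/11)Q − (110 - (1/6)Q) = 23, so Q' = 276.
Then Pb = 110 − (1/6)·276 = 64 and Ps = 405/11 + (2/11)·276 = 87.
The subsidy expands output by 276 − 210 = 66 past the efficient level; on those units the gap between marginal cost and willingness to pay runs from 0 up to 23.
DWL = ½ × 23 × 66 = 759.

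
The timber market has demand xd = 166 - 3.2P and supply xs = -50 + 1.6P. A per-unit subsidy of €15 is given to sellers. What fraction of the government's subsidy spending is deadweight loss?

DWL / government spending = 4/19

Pre-subsidy: 166 - 3.2P = -50 + 1.6P gives P* = 45, x* = 22.
With the subsidy, sellers receive Ps = Pb + 15 for each unit, where Pb is the price buyers pay.
Supply in terms of Pb becomes xs = -50 + 1.6(Pb + 15) = -26 + 1.6Pb. Setting this equal to demand: 166 - 3.2Pb = -26 + 1.6Pb, so Pb = 40.
Sellers receive Ps = 40 + 15 = 55; x' = 166 − 3.2·40 = 38.
ΔCS = ½(22 + 38)(45 − 40) = 150; ΔPS = ½(22 + 38)(55 − 45) = 300.
Government spending = 15 × 38 = 570.
DWL = ½ × 15 × (38 − 22) = 120; fraction = 120 / 570 = 4/19.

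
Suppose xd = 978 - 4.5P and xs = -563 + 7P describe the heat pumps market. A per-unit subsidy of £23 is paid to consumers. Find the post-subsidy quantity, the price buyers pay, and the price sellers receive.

x' = 438; buyers pay £120; sellers receive £143

Pre-subsidy: 978 - 4.5P = -563 + 7P gives P* = 134, x* = 375.
With the rebate, buyers effectively pay Pb = Ps − 23, where Ps is the price sellers receive.
Demand in terms of Ps becomes xd = 978 − 4.5(Ps − 23) = 1081.5 - 4.5Ps. Setting this equal to supply: 1081.5 - 4.5Ps = -563 + 7Ps, so Ps = 143.
Buyers pay Pb = 143 − 23 = 120; x' = -563 + 7·143 = 438.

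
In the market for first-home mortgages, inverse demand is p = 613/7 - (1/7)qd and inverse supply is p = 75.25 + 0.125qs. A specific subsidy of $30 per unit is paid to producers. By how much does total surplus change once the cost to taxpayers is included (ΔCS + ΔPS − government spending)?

Pre-subsidy: 613/7 - (1/7)q = 75.25 + 0.125q gives q* = 46 and p* = 81.
With the subsidy, sellers receive ps = pb + 30 for each unit, where pb is the price buyers pay.
On the curves, pb = 613/7 - (1/7)q and ps = 75.25 + 0.125q; the wedge ps − pb = 30 gives 75.25 + 0.125q − (613/7 - (1/7)q) = 30, so q' = 158.
Then pb = 613/7 − (1/7)·158 = 65 and ps = 75.25 + 0.125·158 = 95.
ΔCS = ½(46 + 158)(81 − 65) = 1632; ΔPS = ½(46 + 158)(95 − 81) = 1428.
Government spending = 30 × 158 = 4740.
Net change = 1632 + 1428 − 4740 = -1680. The loss equals the DWL triangle ½·30·112.

Net change in total surplus = -$1680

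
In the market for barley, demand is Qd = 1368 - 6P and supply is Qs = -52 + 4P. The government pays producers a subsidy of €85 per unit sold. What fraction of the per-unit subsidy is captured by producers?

Pre-subsidy: 1368 - 6P = -52 + 4P gives P* = 142, Q* = 516.
With the subsidy, sellers receive Ps = Pb + 85 for each unit, where Pb is the price buyers pay.
Supply in terms of Pb becomes Qs = -52 + 4(Pb + 85) = 288 + 4Pb. Setting this equal to demand: 1368 - 6Pb = 288 + 4Pb, so Pb = 108.
Sellers receive Ps = 108 + 85 = 193; Q' = 1368 − 6·108 = 720.
Buyers' price falls by P* − Pb = 142 − 108 = 34; sellers' price rises by Ps − P* = 193 − 142 = 51.
So producers capture 51/85 = 0.6 of each unit of subsidy.

Producer share = 0.6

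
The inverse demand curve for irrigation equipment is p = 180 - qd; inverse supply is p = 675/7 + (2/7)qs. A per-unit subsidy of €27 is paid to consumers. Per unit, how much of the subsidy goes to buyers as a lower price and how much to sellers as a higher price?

Buyers gain €21 per unit; sellers gain €6 per unit

Pre-subsidy: 180 - q = 675/7 + (2/7)q gives q* = 65 and p* = 115.
With the rebate, buyers effectively pay pb = ps − 27, where ps is the price sellers receive.
On the curves, pb = 180 - q and ps = 675/7 + (2/7)q; the wedge ps − pb = 27 gives 675/7 + (2/7)q − (180 - q) = 27, so q' = 86.
Then pb = 180 − 1·86 = 94 and ps = 675/7 + (2/7)·86 = 121.
Buyers' price falls by p* − pb = 115 − 94 = 21; sellers' price rises by ps − p* = 121 − 115 = 6.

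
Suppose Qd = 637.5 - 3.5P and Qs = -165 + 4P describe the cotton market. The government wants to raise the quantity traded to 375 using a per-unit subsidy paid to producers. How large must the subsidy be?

Required subsidy s = 60 per unit

At Q = 375, invert demand for the buyer price: Pb = (637.5 − 375)/3.5 = 75; invert supply for the seller price: Ps = (375 − (-165))/4 = 135.
The subsidy must fill the gap: s = Ps − Pb = 135 − 75 = 60.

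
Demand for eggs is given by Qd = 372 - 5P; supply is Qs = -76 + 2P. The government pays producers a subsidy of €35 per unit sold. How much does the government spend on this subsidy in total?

Pre-subsidy: 372 - 5P = -76 + 2P gives P* = 64, Q* = 52.
With the subsidy, sellers receive Ps = Pb + 35 for each unit, where Pb is the price buyers pay.
Supply in terms of Pb becomes Qs = -76 + 2(Pb + 35) = -6 + 2Pb. Setting this equal to demand: 372 - 5Pb = -6 + 2Pb, so Pb = 54.
Sellers receive Ps = 54 + 35 = 89; Q' = 372 − 5·54 = 102.
Government outlay = subsidy × quantity = 35 × 102 = 3570.

Government cost = €3570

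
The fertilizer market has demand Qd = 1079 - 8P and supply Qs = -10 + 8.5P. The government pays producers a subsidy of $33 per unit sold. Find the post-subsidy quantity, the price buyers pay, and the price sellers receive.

Pre-subsidy: 1079 - 8P = -10 + 8.5P gives P* = 66, Q* = 551.
With the subsidy, sellers receive Ps = Pb + 33 for each unit, where Pb is the price buyers pay.
Supply in terms of Pb becomes Qs = -10 + 8.5(Pb + 33) = 270.5 + 8.5Pb. Setting this equal to demand: 1079 - 8Pb = 270.5 + 8.5Pb, so Pb = 49.
Sellers receive Ps = 49 + 33 = 82; Q' = 1079 − 8·49 = 687.

Q' = 687; buyers pay $49; sellers receive $82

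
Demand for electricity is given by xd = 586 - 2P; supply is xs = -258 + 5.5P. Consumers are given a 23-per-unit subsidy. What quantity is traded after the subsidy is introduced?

x' = 1184/3

Pre-subsidy: 586 - 2P = -258 + 5.5P gives P* = 1688/15, x* = 5414/15.
With the rebate, buyers effectively pay Pb = Ps − 23, where Ps is the price sellers receive.
Demand in terms of Ps becomes xd = 586 − 2(Ps − 23) = 632 - 2Ps. Setting this equal to supply: 632 - 2Ps = -258 + 5.5Ps, so Ps = 356/3.
Buyers pay Pb = 356/3 − 23 = 287/3; x' = -258 + 5.5·(356/3) = 1184/3.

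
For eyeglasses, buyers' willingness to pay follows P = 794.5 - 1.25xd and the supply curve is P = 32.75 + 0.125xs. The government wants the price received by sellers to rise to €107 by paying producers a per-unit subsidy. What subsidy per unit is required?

Required subsidy s = €55 per unit

At a seller price of 107, quantity supplied is -262 + 8·107 = 594.
Buyers absorb 594 only when they pay Pb = 794.5 − 1.25·594 = 52.
s = Ps − Pb = 107 − 52 = 55.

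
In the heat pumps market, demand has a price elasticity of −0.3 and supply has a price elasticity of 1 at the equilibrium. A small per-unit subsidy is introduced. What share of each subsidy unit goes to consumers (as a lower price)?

Consumer share = 10/13

For a small subsidy around the equilibrium, the benefit split depends on the relative slopes, which at a point are proportional to the elasticities.
Buyer share = εs/(εs + |εd|) = 1/(1 + 0.3) = 10/13; seller share = |εd|/(εs + |εd|) = 3/13.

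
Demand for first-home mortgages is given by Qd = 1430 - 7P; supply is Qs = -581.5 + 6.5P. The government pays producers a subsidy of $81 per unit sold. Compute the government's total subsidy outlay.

Pre-subsidy: 1430 - 7P = -581.5 + 6.5P gives P* = 149, Q* = 387.
With the subsidy, sellers receive Ps = Pb + 81 for each unit, where Pb is the price buyers pay.
Supply in terms of Pb becomes Qs = -581.5 + 6.5(Pb + 81) = -55 + 6.5Pb. Setting this equal to demand: 1430 - 7Pb = -55 + 6.5Pb, so Pb = 110.
Sellers receive Ps = 110 + 81 = 191; Q' = 1430 − 7·110 = 660.
Government outlay = subsidy × quantity = 81 × 660 = 53460.

Government cost = $53460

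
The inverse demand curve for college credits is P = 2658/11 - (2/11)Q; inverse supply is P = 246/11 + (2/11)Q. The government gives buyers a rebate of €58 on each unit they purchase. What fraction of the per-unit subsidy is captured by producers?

Producer share = 0.5

Pre-subsidy: 2658/11 - (2/11)Q = 246/11 + (2/11)Q gives Q* = 603 and P* = 132.
With the rebate, buyers effectively pay Pb = Ps − 58, where Ps is the price sellers receive.
On the curves, Pb = 2658/11 - (2/11)Q and Ps = 246/11 + (2/11)Q; the wedge Ps − Pb = 58 gives 246/11 + (2/11)Q − (2658/11 - (2/11)Q) = 58, so Q' = 762.5.
Then Pb = 2658/11 − (2/11)·762.5 = 103 and Ps = 246/11 + (2/11)·762.5 = 161.
Buyers' price falls by P* − Pb = 132 − 103 = 29; sellers' price rises by Ps − P* = 161 − 132 = 29.
So producers capture 29/58 = 0.5 of each unit of subsidy.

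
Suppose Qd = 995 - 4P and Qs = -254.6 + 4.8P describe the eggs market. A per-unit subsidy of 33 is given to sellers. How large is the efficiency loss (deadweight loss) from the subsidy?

Pre-subsidy: 995 - 4P = -254.6 + 4.8P gives P* = 142, Q* = 427.
With the subsidy, sellers receive Ps = Pb + 33 for each unit, where Pb is the price buyers pay.
Supply in terms of Pb becomes Qs = -254.6 + 4.8(Pb + 33) = -96.2 + 4.8Pb. Setting this equal to demand: 995 - 4Pb = -96.2 + 4.8Pb, so Pb = 124.
Sellers receive Ps = 124 + 33 = 157; Q' = 995 − 4·124 = 499.
The subsidy expands output by 499 − 427 = 72 past the efficient level; on those units the gap between marginal cost and willingness to pay runs from 0 up to 33.
DWL = ½ × 33 × 72 = 1188.

Deadweight loss = 1188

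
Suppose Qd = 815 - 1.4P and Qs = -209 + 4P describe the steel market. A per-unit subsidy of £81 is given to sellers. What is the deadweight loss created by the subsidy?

Pre-subsidy: 815 - 1.4P = -209 + 4P gives P* = 5120/27, Q* = 14837/27.
With the subsidy, sellers receive Ps = Pb + 81 for each unit, where Pb is the price buyers pay.
Supply in terms of Pb becomes Qs = -209 + 4(Pb + 81) = 115 + 4Pb. Setting this equal to demand: 815 - 1.4Pb = 115 + 4Pb, so Pb = 3500/27.
Sellers receive Ps = 3500/27 + 81 = 5687/27; Q' = 815 − 1.4·(3500/27) = 17105/27.
The subsidy expands output by 17105/27 − 14837/27 = 84 past the efficient level; on those units the gap between marginal cost and willingness to pay runs from 0 up to 81.
DWL = ½ × 81 × 84 = 3402.

Deadweight loss = £3402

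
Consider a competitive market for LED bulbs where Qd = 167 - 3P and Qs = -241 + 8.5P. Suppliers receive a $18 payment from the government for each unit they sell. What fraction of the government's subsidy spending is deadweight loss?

Pre-subsidy: 167 - 3P = -241 + 8.5P gives P* = 816/23, Q* = 1393/23.
With the subsidy, sellers receive Ps = Pb + 18 for each unit, where Pb is the price buyers pay.
Supply in terms of Pb becomes Qs = -241 + 8.5(Pb + 18) = -88 + 8.5Pb. Setting this equal to demand: 167 - 3Pb = -88 + 8.5Pb, so Pb = 510/23.
Sellers receive Ps = 510/23 + 18 = 924/23; Q' = 167 − 3·(510/23) = 2311/23.
ΔCS = ½(1393/23 + 2311/23)(816/23 − 510/23) = 566712/529; ΔPS = ½(1393/23 + 2311/23)(924/23 − 816/23) = 200016/529.
Government spending = 18 × 2311/23 = 41598/23.
DWL = ½ × 18 × (2311/23 − 1393/23) = 8262/23; fraction = (8262/23) / (41598/23) = 459/2311.

DWL / government spending = 459/2311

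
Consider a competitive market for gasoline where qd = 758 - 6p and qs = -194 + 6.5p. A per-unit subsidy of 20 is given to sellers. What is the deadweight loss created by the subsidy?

Deadweight loss = 624

Pre-subsidy: 758 - 6p = -194 + 6.5p gives p* = 76.16, q* = 301.04.
With the subsidy, sellers receive ps = pb + 20 for each unit, where pb is the price buyers pay.
Supply in terms of pb becomes qs = -194 + 6.5(pb + 20) = -64 + 6.5pb. Setting this equal to demand: 758 - 6pb = -64 + 6.5pb, so pb = 65.76.
Sellers receive ps = 65.76 + 20 = 85.76; q' = 758 − 6·65.76 = 363.44.
The subsidy expands output by 363.44 − 301.04 = 62.4 past the efficient level; on those units the gap between marginal cost and willingness to pay runs from 0 up to 20.
DWL = ½ × 20 × 62.4 = 624.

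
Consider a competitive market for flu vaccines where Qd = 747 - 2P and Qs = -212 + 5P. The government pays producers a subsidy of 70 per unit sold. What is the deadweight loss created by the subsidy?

Pre-subsidy: 747 - 2P = -212 + 5P gives P* = 137, Q* = 473.
With the subsidy, sellers receive Ps = Pb + 70 for each unit, where Pb is the price buyers pay.
Supply in terms of Pb becomes Qs = -212 + 5(Pb + 70) = 138 + 5Pb. Setting this equal to demand: 747 - 2Pb = 138 + 5Pb, so Pb = 87.
Sellers receive Ps = 87 + 70 = 157; Q' = 747 − 2·87 = 573.
The subsidy expands output by 573 − 473 = 100 past the efficient level; on those units the gap between marginal cost and willingness to pay runs from 0 up to 70.
DWL = ½ × 70 × 100 = 3500.

Deadweight loss = 3500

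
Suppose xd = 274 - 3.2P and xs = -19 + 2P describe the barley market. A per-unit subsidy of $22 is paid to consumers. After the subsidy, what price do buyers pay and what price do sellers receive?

Buyers pay 1245/26; sellers receive 1817/26

Pre-subsidy: 274 - 3.2P = -19 + 2P gives P* = 1465/26, x* = 1218/13.
With the rebate, buyers effectively pay Pb = Ps − 22, where Ps is the price sellers receive.
Demand in terms of Ps becomes xd = 274 − 3.2(Ps − 22) = 344.4 - 3.2Ps. Setting this equal to supply: 344.4 - 3.2Ps = -19 + 2Ps, so Ps = 1817/26.
Buyers pay Pb = 1817/26 − 22 = 1245/26; x' = -19 + 2·(1817/26) = 1570/13.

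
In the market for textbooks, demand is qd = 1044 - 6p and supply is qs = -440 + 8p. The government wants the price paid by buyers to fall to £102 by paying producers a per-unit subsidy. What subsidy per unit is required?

At a buyer price of 102, quantity demanded is 1044 − 6·102 = 432.
Sellers supply 432 only when they receive ps with -440 + 8·ps = 432, i.e. ps = 109.
s = ps − pb = 109 − 102 = 7.

Required subsidy s = £7 per unit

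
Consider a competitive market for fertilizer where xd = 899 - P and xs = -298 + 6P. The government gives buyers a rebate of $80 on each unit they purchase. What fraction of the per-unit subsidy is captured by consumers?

Consumer share = 6/7

Pre-subsidy: 899 - P = -298 + 6P gives P* = 171, x* = 728.
With the rebate, buyers effectively pay Pb = Ps − 80, where Ps is the price sellers receive.
Demand in terms of Ps becomes xd = 899 − 1(Ps − 80) = 979 - Ps. Setting this equal to supply: 979 - Ps = -298 + 6Ps, so Ps = 1277/7.
Buyers pay Pb = 1277/7 − 80 = 717/7; x' = -298 + 6·(1277/7) = 5576/7.
Buyers' price falls by P* − Pb = 171 − 717/7 = 480/7; sellers' price rises by Ps − P* = 1277/7 − 171 = 80/7.
So consumers capture (480/7)/80 = 6/7 of each unit of subsidy.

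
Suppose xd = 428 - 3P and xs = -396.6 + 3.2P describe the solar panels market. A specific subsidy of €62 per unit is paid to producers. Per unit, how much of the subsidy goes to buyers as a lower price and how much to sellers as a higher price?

Pre-subsidy: 428 - 3P = -396.6 + 3.2P gives P* = 133, x* = 29.
With the subsidy, sellers receive Ps = Pb + 62 for each unit, where Pb is the price buyers pay.
Supply in terms of Pb becomes xs = -396.6 + 3.2(Pb + 62) = -198.2 + 3.2Pb. Setting this equal to demand: 428 - 3Pb = -198.2 + 3.2Pb, so Pb = 101.
Sellers receive Ps = 101 + 62 = 163; x' = 428 − 3·101 = 125.
Buyers' price falls by P* − Pb = 133 − 101 = 32; sellers' price rises by Ps − P* = 163 − 133 = 30.

Buyers gain €32 per unit; sellers gain €30 per unit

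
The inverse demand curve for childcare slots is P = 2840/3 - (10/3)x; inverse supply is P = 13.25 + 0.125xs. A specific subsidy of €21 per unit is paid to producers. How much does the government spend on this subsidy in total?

Government cost = 481026/83

Pre-subsidy: 2840/3 - (10/3)x = 13.25 + 0.125x gives x* = 22402/83 and P* = 3900/83.
With the subsidy, sellers receive Ps = Pb + 21 for each unit, where Pb is the price buyers pay.
On the curves, Pb = 2840/3 - (10/3)x and Ps = 13.25 + 0.125x; the wedge Ps − Pb = 21 gives 13.25 + 0.125x − (2840/3 - (10/3)x) = 21, so x' = 22906/83.
Then Pb = 2840/3 − (10/3)·(22906/83) = 2220/83 and Ps = 13.25 + 0.125·(22906/83) = 3963/83.
Government outlay = subsidy × quantity = 21 × 22906/83 = 481026/83.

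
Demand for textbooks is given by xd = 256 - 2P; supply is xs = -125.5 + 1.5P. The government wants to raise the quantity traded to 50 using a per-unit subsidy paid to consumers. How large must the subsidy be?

At x = 50, invert demand for the buyer price: Pb = (256 − 50)/2 = 103; invert supply for the seller price: Ps = (50 − (-125.5))/1.5 = 117.
The subsidy must fill the gap: s = Ps − Pb = 117 − 103 = 14.

Required subsidy s = 14 per unit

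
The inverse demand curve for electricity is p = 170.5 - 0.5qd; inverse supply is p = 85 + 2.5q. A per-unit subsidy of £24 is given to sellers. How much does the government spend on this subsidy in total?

Pre-subsidy: 170.5 - 0.5q = 85 + 2.5q gives q* = 28.5 and p* = 156.25.
With the subsidy, sellers receive ps = pb + 24 for each unit, where pb is the price buyers pay.
On the curves, pb = 170.5 - 0.5q and ps = 85 + 2.5q; the wedge ps − pb = 24 gives 85 + 2.5q − (170.5 - 0.5q) = 24, so q' = 36.5.
Then pb = 170.5 − 0.5·36.5 = 152.25 and ps = 85 + 2.5·36.5 = 176.25.
Government outlay = subsidy × quantity = 24 × 36.5 = 876.

Government cost = £876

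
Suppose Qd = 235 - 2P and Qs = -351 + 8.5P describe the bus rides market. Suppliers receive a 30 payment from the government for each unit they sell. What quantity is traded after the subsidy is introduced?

Pre-subsidy: 235 - 2P = -351 + 8.5P gives P* = 1172/21, Q* = 2591/21.
With the subsidy, sellers receive Ps = Pb + 30 for each unit, where Pb is the price buyers pay.
Supply in terms of Pb becomes Qs = -351 + 8.5(Pb + 30) = -96 + 8.5Pb. Setting this equal to demand: 235 - 2Pb = -96 + 8.5Pb, so Pb = 662/21.
Sellers receive Ps = 662/21 + 30 = 1292/21; Q' = 235 − 2·(662/21) = 3611/21.

Q' = 3611/21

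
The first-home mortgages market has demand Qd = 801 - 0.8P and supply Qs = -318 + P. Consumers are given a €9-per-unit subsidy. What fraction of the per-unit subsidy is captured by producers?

Producer share = 4/9

Pre-subsidy: 801 - 0.8P = -318 + P gives P* = 1865/3, Q* = 911/3.
With the rebate, buyers effectively pay Pb = Ps − 9, where Ps is the price sellers receive.
Demand in terms of Ps becomes Qd = 801 − 0.8(Ps − 9) = 808.2 - 0.8Ps. Setting this equal to supply: 808.2 - 0.8Ps = -318 + Ps, so Ps = 1877/3.
Buyers pay Pb = 1877/3 − 9 = 1850/3; Q' = -318 + 1·(1877/3) = 923/3.
Buyers' price falls by P* − Pb = 1865/3 − 1850/3 = 5; sellers' price rises by Ps − P* = 1877/3 − 1865/3 = 4.
So producers capture 4/9 = 4/9 of each unit of subsidy.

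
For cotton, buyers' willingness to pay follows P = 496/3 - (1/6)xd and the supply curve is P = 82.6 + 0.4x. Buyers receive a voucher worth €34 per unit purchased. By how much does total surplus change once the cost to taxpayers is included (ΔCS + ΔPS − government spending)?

Pre-subsidy: 496/3 - (1/6)x = 82.6 + 0.4x gives x* = 146 and P* = 141.
With the rebate, buyers effectively pay Pb = Ps − 34, where Ps is the price sellers receive.
On the curves, Pb = 496/3 - (1/6)x and Ps = 82.6 + 0.4x; the wedge Ps − Pb = 34 gives 82.6 + 0.4x − (496/3 - (1/6)x) = 34, so x' = 206.
Then Pb = 496/3 − (1/6)·206 = 131 and Ps = 82.6 + 0.4·206 = 165.
ΔCS = ½(146 + 206)(141 − 131) = 1760; ΔPS = ½(146 + 206)(165 − 141) = 4224.
Government spending = 34 × 206 = 7004.
Net change = 1760 + 4224 − 7004 = -1020. The loss equals the DWL triangle ½·34·60.

Net change in total surplus = -€1020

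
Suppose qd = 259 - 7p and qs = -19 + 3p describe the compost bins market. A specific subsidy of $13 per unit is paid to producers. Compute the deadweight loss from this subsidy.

Pre-subsidy: 259 - 7p = -19 + 3p gives p* = 27.8, q* = 64.4.
With the subsidy, sellers receive ps = pb + 13 for each unit, where pb is the price buyers pay.
Supply in terms of pb becomes qs = -19 + 3(pb + 13) = 20 + 3pb. Setting this equal to demand: 259 - 7pb = 20 + 3pb, so pb = 23.9.
Sellers receive ps = 23.9 + 13 = 36.9; q' = 259 − 7·23.9 = 91.7.
The subsidy expands output by 91.7 − 64.4 = 27.3 past the efficient level; on those units the gap between marginal cost and willingness to pay runs from 0 up to 13.
DWL = ½ × 13 × 27.3 = 177.45.

Deadweight loss = $177.45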